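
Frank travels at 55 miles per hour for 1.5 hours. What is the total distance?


Use the formula: distance = speed x time
Speed = 55 mph, Time = 1.5 hours
55 x 1.5 = 82.5 miles

82.5 miles


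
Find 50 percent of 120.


Convert percentage to decimal:
50% = 0.5
Multiply:
120 x 0.5 = 60

60


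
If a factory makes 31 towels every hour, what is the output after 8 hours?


Production rate: 31 towels per hour
Time: 8 hours
Total: 31 x 8 = 248 towels

248 towels


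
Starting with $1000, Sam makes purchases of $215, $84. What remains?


Add up expenses:
$215 + $84 = $299
Subtract from budget:
$1000 - $299 = $701

$701


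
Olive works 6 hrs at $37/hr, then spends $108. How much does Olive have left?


Calculate earnings:
6 x $37 = $222
Subtract spending:
$222 - $108 = $114

$114


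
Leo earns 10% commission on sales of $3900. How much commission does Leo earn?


Convert rate to decimal:
10% = 0.1
Multiply by sales:
$3900 x 0.1 = $390

$390


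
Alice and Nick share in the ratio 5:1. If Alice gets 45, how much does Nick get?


Find the multiplier:
45 / 5 = 9
Apply to Nick's share:
1 x 9 = 9

9


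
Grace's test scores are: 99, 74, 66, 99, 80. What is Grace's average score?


Add the scores:
99 + 74 + 66 + 99 + 80 = 418
Divide by the number of tests:
418 / 5 = 83.6

83.6


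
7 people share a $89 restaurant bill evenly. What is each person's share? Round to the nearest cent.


Total bill: $89
Number of people: 7
Each pays: $89 / 7 = $12.7142... ≈ $12.71

$12.71


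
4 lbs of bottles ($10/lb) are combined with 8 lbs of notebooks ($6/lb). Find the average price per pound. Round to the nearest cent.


Cost of bottles:
4 x $10 = $40
Cost of notebooks:
8 x $6 = $48
Total cost: $40 + $48 = $88
Total weight: 12 lbs
Average: $88 / 12 = $7.3333... ≈ $7.33/lb

$7.33/lb


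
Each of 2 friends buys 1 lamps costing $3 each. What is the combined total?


Cost per person:
1 x $3 = $3
Group total:
2 x $3 = $6

$6


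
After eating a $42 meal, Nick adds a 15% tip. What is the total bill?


Calculate the tip:
15% of $42 = $6.30
Add tip to meal cost:
$42 + $6.30 = $48.30

$48.30


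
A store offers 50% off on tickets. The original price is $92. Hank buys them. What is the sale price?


Calculate the discount amount:
50% of $92 = $46
Subtract from original:
$92 - $46 = $46

$46


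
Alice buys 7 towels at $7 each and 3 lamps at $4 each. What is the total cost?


Cost of towels:
7 x $7 = $49
Cost of lamps:
3 x $4 = $12
Add both:
$49 + $12 = $61

$61


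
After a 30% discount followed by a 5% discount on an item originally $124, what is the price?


First discount:
30% of $124 = $37.20
Price after first discount:
$124 - $37.20 = $86.80
Second discount:
5% of $86.80 = $4.34
Final price:
$86.80 - $4.34 = $82.46

$82.46


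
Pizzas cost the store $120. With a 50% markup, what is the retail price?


Calculate the markup amount:
50% of $120 = $60
Add to cost:
$120 + $60 = $180

$180


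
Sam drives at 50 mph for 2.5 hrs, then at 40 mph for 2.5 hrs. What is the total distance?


Leg 1 distance:
50 x 2.5 = 125 miles
Leg 2 distance:
40 x 2.5 = 100 miles
Total distance:
125 + 100 = 225 miles

225 miles


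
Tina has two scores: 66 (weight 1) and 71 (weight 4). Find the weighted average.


Weighted sum:
1 x 66 + 4 x 71 = 350
Total weight:
1 + 4 = 5
Weighted average:
350 / 5 = 70

70


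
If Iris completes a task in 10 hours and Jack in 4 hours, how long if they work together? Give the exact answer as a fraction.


Iris's rate: 1/10 of the job per hour
Jack's rate: 1/4 of the job per hour
Combined rate: 1/10 + 1/4 = 7/20 per hour
Time = 1 / (7/20) = 20/7 hours (≈ 2.86 hours)

20/7 hours


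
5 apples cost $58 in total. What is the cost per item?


Total cost: $58
Number of items: 5
Unit price: $58 / 5 = $11.60

$11.60


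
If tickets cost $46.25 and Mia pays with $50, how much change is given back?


Start with the amount paid:
$50
Subtract the price:
$50 - $46.25 = $3.75

$3.75


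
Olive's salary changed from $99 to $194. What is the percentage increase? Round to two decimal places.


Find the absolute change:
|194 - 99| = 95
Divide by original and multiply by 100:
95 / 99 x 100 = 95.9595...% ≈ 95.96%

95.96%


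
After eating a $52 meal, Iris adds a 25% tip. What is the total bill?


Calculate the tip:
25% of $52 = $13
Add tip to meal cost:
$52 + $13 = $65

$65


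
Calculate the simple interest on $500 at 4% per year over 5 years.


Use the formula I = P x R x T / 100
P x R x T = 500 x 4 x 5 = 10000
I = 10000 / 100 = $100

$100


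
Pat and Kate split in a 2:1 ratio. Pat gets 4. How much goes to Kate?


Find the multiplier:
4 / 2 = 2
Apply to Kate's share:
1 x 2 = 2

2


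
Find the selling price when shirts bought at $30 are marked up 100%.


Calculate the markup amount:
100% of $30 = $30
Add to cost:
$30 + $30 = $60

$60


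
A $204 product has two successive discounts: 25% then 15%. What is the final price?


First discount:
25% of $204 = $51
Price after first discount:
$204 - $51 = $153
Second discount:
15% of $153 = $22.95
Final price:
$153 - $22.95 = $130.05

$130.05


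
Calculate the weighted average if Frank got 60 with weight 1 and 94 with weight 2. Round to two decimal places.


Weighted sum:
1 x 60 + 2 x 94 = 248
Total weight:
1 + 2 = 3
Weighted average:
248 / 3 = 82.6666... ≈ 82.67

82.67


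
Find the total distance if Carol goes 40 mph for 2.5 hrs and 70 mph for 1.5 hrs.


Leg 1 distance:
40 x 2.5 = 100 miles
Leg 2 distance:
70 x 1.5 = 105 miles
Total distance:
100 + 105 = 205 miles

205 miles


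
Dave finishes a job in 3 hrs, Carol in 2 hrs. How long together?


Dave's rate: 1/3 of the job per hour
Carol's rate: 1/2 of the job per hour
Combined rate: 1/3 + 1/2 = 5/6 per hour
Time = 1 / (5/6) = 6/5 = 1.2 hours

1.2 hours


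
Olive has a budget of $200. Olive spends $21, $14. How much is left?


Add up expenses:
$21 + $14 = $35
Subtract from budget:
$200 - $35 = $165

$165


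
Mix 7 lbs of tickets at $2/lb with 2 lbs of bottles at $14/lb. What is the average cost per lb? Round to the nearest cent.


Cost of tickets:
7 x $2 = $14
Cost of bottles:
2 x $14 = $28
Total cost: $14 + $28 = $42
Total weight: 9 lbs
Average: $42 / 9 = $4.6666... ≈ $4.67/lb

$4.67/lb


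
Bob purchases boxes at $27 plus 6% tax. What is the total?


Calculate the tax:
6% of $27 = $1.62
Add tax to price:
$27 + $1.62 = $28.62

$28.62


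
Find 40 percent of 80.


Convert percentage to decimal:
40% = 0.4
Multiply:
80 x 0.4 = 32

32


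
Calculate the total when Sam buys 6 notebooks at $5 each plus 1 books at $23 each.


Cost of notebooks:
6 x $5 = $30
Cost of books:
1 x $23 = $23
Add both:
$30 + $23 = $53

$53


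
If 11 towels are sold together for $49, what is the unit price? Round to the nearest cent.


Total cost: $49
Number of items: 11
Unit price: $49 / 11 = $4.4545... ≈ $4.45

$4.45


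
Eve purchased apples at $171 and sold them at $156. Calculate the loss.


Selling price = $156
Cost price = $171
Loss = cost price - selling price:
Loss = $171 - $156 = $15

$15


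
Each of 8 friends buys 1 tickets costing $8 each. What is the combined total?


Cost per person:
1 x $8 = $8
Group total:
8 x $8 = $64

$64


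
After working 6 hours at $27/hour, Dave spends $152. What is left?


Calculate earnings:
6 x $27 = $162
Subtract spending:
$162 - $152 = $10

$10


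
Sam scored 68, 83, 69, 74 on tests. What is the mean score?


Add the scores:
68 + 83 + 69 + 74 = 294
Divide by the number of tests:
294 / 4 = 73.5

73.5


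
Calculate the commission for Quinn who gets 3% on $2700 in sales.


Convert rate to decimal:
3% = 0.03
Multiply by sales:
$2700 x 0.03 = $81

$81


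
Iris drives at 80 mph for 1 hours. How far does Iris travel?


Use the formula: distance = speed x time
Speed = 80 mph, Time = 1 hours
80 x 1 = 80 miles

80 miles


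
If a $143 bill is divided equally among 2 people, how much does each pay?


Total bill: $143
Number of people: 2
Each pays: $143 / 2 = $71.50

$71.50


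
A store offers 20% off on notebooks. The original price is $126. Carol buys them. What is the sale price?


Calculate the discount amount:
20% of $126 = $25.20
Subtract from original:
$126 - $25.20 = $100.80

$100.80


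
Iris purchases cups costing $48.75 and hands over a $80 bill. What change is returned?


Start with the amount paid:
$80
Subtract the price:
$80 - $48.75 = $31.25

$31.25


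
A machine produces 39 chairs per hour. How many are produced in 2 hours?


Production rate: 39 chairs per hour
Time: 2 hours
Total: 39 x 2 = 78 chairs

78 chairs


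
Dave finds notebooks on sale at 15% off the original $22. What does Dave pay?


Calculate the discount amount:
15% of $22 = $3.30
Subtract from original:
$22 - $3.30 = $18.70

$18.70


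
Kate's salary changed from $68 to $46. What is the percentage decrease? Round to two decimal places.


Find the absolute change:
|46 - 68| = 22
Divide by original and multiply by 100:
22 / 68 x 100 = 32.3529...% ≈ 32.35%

32.35%


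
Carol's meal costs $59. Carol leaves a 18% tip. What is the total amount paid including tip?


Calculate the tip:
18% of $59 = $10.62
Add tip to meal cost:
$59 + $10.62 = $69.62

$69.62


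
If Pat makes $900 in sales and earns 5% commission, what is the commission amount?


Convert rate to decimal:
5% = 0.05
Multiply by sales:
$900 x 0.05 = $45

$45


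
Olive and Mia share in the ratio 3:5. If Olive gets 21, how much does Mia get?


Find the multiplier:
21 / 3 = 7
Apply to Mia's share:
5 x 7 = 35

35


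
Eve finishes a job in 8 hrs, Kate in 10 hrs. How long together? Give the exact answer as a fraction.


Eve's rate: 1/8 of the job per hour
Kate's rate: 1/10 of the job per hour
Combined rate: 1/8 + 1/10 = 9/40 per hour
Time = 1 / (9/40) = 40/9 hours (≈ 4.44 hours)

40/9 hours


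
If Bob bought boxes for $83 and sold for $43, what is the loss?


Selling price = $43
Cost price = $83
Loss = cost price - selling price:
Loss = $83 - $43 = $40

$40


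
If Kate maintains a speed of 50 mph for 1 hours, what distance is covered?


Use the formula: distance = speed x time
Speed = 50 mph, Time = 1 hours
50 x 1 = 50 miles

50 miles


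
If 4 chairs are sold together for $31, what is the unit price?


Total cost: $31
Number of items: 4
Unit price: $31 / 4 = $7.75

$7.75


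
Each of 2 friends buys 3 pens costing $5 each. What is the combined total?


Cost per person:
3 x $5 = $15
Group total:
2 x $15 = $30

$30


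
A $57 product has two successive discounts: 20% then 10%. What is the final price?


First discount:
20% of $57 = $11.40
Price after first discount:
$57 - $11.40 = $45.60
Second discount:
10% of $45.60 = $4.56
Final price:
$45.60 - $4.56 = $41.04

$41.04


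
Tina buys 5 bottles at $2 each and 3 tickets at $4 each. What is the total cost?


Cost of bottles:
5 x $2 = $10
Cost of tickets:
3 x $4 = $12
Add both:
$10 + $12 = $22

$22


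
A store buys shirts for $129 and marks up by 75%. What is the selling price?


Calculate the markup amount:
75% of $129 = $96.75
Add to cost:
$129 + $96.75 = $225.75

$225.75


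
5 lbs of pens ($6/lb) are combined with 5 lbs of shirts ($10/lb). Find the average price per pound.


Cost of pens:
5 x $6 = $30
Cost of shirts:
5 x $10 = $50
Total cost: $30 + $50 = $80
Total weight: 10 lbs
Average: $80 / 10 = $8/lb

$8/lb


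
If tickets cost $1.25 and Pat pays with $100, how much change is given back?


Start with the amount paid:
$100
Subtract the price:
$100 - $1.25 = $98.75

$98.75


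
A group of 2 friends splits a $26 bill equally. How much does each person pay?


Total bill: $26
Number of people: 2
Each pays: $26 / 2 = $13

$13


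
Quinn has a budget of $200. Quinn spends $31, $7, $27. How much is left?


Add up expenses:
$31 + $7 + $27 = $65
Subtract from budget:
$200 - $65 = $135

$135


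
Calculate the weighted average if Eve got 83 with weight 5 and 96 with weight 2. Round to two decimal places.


Weighted sum:
5 x 83 + 2 x 96 = 607
Total weight:
5 + 2 = 7
Weighted average:
607 / 7 = 86.7142... ≈ 86.71

86.71


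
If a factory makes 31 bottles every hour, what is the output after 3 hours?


Production rate: 31 bottles per hour
Time: 3 hours
Total: 31 x 3 = 93 bottles

93 bottles


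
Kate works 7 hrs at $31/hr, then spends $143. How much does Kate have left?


Calculate earnings:
7 x $31 = $217
Subtract spending:
$217 - $143 = $74

$74


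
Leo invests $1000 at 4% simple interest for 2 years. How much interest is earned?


Use the formula I = P x R x T / 100
P x R x T = 1000 x 4 x 2 = 8000
I = 8000 / 100 = $80

$80


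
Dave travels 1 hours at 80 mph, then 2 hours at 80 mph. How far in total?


Leg 1 distance:
80 x 1 = 80 miles
Leg 2 distance:
80 x 2 = 160 miles
Total distance:
80 + 160 = 240 miles

240 miles


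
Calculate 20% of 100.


Convert percentage to decimal:
20% = 0.2
Multiply:
100 x 0.2 = 20

20


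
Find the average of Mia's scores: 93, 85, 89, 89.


Add the scores:
93 + 85 + 89 + 89 = 356
Divide by the number of tests:
356 / 4 = 89

89


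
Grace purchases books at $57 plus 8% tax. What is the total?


Calculate the tax:
8% of $57 = $4.56
Add tax to price:
$57 + $4.56 = $61.56

$61.56


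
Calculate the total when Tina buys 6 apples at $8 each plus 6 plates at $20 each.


Cost of apples:
6 x $8 = $48
Cost of plates:
6 x $20 = $120
Add both:
$48 + $120 = $168

$168


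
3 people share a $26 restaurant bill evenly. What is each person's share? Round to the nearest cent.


Total bill: $26
Number of people: 3
Each pays: $26 / 3 = $8.6666... ≈ $8.67

$8.67


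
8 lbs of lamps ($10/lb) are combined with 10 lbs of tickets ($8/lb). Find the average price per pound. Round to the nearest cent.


Cost of lamps:
8 x $10 = $80
Cost of tickets:
10 x $8 = $80
Total cost: $80 + $80 = $160
Total weight: 18 lbs
Average: $160 / 18 = $8.8888... ≈ $8.89/lb

$8.89/lb


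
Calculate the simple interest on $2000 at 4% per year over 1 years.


Use the formula I = P x R x T / 100
P x R x T = 2000 x 4 x 1 = 8000
I = 8000 / 100 = $80

$80


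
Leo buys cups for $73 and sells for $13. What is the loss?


Selling price = $13
Cost price = $73
Loss = cost price - selling price:
Loss = $73 - $13 = $60

$60


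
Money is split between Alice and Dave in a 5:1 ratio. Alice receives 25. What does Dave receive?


Find the multiplier:
25 / 5 = 5
Apply to Dave's share:
1 x 5 = 5

5


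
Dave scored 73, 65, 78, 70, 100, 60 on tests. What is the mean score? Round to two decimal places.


Add the scores:
73 + 65 + 78 + 70 + 100 + 60 = 446
Divide by the number of tests:
446 / 6 = 74.3333... ≈ 74.33

74.33


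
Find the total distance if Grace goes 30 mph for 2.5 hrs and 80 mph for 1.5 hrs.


Leg 1 distance:
30 x 2.5 = 75 miles
Leg 2 distance:
80 x 1.5 = 120 miles
Total distance:
75 + 120 = 195 miles

195 miles


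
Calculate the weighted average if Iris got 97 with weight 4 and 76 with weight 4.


Weighted sum:
4 x 97 + 4 x 76 = 692
Total weight:
4 + 4 = 8
Weighted average:
692 / 8 = 86.5

86.5


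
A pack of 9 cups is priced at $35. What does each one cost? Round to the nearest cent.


Total cost: $35
Number of items: 9
Unit price: $35 / 9 = $3.8888... ≈ $3.89

$3.89


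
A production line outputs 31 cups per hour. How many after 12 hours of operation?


Production rate: 31 cups per hour
Time: 12 hours
Total: 31 x 12 = 372 cups

372 cups


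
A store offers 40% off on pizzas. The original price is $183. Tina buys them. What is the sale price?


Calculate the discount amount:
40% of $183 = $73.20
Subtract from original:
$183 - $73.20 = $109.80

$109.80


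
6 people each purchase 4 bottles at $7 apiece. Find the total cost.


Cost per person:
4 x $7 = $28
Group total:
6 x $28 = $168

$168


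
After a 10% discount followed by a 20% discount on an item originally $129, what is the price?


First discount:
10% of $129 = $12.90
Price after first discount:
$129 - $12.90 = $116.10
Second discount:
20% of $116.10 = $23.22
Final price:
$116.10 - $23.22 = $92.88

$92.88


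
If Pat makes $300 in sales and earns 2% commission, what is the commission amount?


Convert rate to decimal:
2% = 0.02
Multiply by sales:
$300 x 0.02 = $6

$6


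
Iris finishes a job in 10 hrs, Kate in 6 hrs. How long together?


Iris's rate: 1/10 of the job per hour
Kate's rate: 1/6 of the job per hour
Combined rate: 1/10 + 1/6 = 4/15 per hour
Time = 1 / (4/15) = 15/4 = 3.75 hours

3.75 hours


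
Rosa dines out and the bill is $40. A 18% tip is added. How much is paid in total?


Calculate the tip:
18% of $40 = $7.20
Add tip to meal cost:
$40 + $7.20 = $47.20

$47.20


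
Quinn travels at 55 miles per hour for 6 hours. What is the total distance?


Use the formula: distance = speed x time
Speed = 55 mph, Time = 6 hours
55 x 6 = 330 miles

330 miles


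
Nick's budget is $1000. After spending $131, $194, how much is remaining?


Add up expenses:
$131 + $194 = $325
Subtract from budget:
$1000 - $325 = $675

$675


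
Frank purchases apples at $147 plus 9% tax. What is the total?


Calculate the tax:
9% of $147 = $13.23
Add tax to price:
$147 + $13.23 = $160.23

$160.23


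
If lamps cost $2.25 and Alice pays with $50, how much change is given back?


Start with the amount paid:
$50
Subtract the price:
$50 - $2.25 = $47.75

$47.75


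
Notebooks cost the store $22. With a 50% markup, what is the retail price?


Calculate the markup amount:
50% of $22 = $11
Add to cost:
$22 + $11 = $33

$33


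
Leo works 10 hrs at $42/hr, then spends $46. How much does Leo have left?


Calculate earnings:
10 x $42 = $420
Subtract spending:
$420 - $46 = $374

$374


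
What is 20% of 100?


Convert percentage to decimal:
20% = 0.2
Multiply:
100 x 0.2 = 20

20


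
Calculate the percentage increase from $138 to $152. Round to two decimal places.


Find the absolute change:
|152 - 138| = 14
Divide by original and multiply by 100:
14 / 138 x 100 = 10.1449...% ≈ 10.14%

10.14%


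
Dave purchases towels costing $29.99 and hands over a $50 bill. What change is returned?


Start with the amount paid:
$50
Subtract the price:
$50 - $29.99 = $20.01

$20.01


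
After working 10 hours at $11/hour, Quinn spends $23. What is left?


Calculate earnings:
10 x $11 = $110
Subtract spending:
$110 - $23 = $87

$87


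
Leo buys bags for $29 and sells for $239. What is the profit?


Selling price = $239
Cost price = $29
Profit = selling price - cost price:
Profit = $239 - $29 = $210

$210


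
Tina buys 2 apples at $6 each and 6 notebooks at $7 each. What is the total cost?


Cost of apples:
2 x $6 = $12
Cost of notebooks:
6 x $7 = $42
Add both:
$12 + $42 = $54

$54


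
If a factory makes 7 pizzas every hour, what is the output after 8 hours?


Production rate: 7 pizzas per hour
Time: 8 hours
Total: 7 x 8 = 56 pizzas

56 pizzas


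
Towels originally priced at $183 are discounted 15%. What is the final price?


Calculate the discount amount:
15% of $183 = $27.45
Subtract from original:
$183 - $27.45 = $155.55

$155.55


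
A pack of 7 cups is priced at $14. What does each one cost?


Total cost: $14
Number of items: 7
Unit price: $14 / 7 = $2

$2


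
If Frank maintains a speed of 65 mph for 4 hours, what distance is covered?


Use the formula: distance = speed x time
Speed = 65 mph, Time = 4 hours
65 x 4 = 260 miles

260 miles


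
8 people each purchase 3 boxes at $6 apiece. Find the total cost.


Cost per person:
3 x $6 = $18
Group total:
8 x $18 = $144

$144


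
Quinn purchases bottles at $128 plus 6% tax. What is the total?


Calculate the tax:
6% of $128 = $7.68
Add tax to price:
$128 + $7.68 = $135.68

$135.68


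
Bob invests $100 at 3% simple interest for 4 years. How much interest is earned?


Use the formula I = P x R x T / 100
P x R x T = 100 x 3 x 4 = 1200
I = 1200 / 100 = $12

$12


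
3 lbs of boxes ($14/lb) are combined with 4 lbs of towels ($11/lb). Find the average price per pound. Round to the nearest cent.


Cost of boxes:
3 x $14 = $42
Cost of towels:
4 x $11 = $44
Total cost: $42 + $44 = $86
Total weight: 7 lbs
Average: $86 / 7 = $12.2857... ≈ $12.29/lb

$12.29/lb


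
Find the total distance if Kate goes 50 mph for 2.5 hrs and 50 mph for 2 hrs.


Leg 1 distance:
50 x 2.5 = 125 miles
Leg 2 distance:
50 x 2 = 100 miles
Total distance:
125 + 100 = 225 miles

225 miles


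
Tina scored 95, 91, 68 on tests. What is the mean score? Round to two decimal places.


Add the scores:
95 + 91 + 68 = 254
Divide by the number of tests:
254 / 3 = 84.6666... ≈ 84.67

84.67


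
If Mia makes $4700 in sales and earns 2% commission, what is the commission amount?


Convert rate to decimal:
2% = 0.02
Multiply by sales:
$4700 x 0.02 = $94

$94


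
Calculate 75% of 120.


Convert percentage to decimal:
75% = 0.75
Multiply:
120 x 0.75 = 90

90


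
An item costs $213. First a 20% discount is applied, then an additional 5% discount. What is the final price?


First discount:
20% of $213 = $42.60
Price after first discount:
$213 - $42.60 = $170.40
Second discount:
5% of $170.40 = $8.52
Final price:
$170.40 - $8.52 = $161.88

$161.88


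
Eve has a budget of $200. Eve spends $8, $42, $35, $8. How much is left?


Add up expenses:
$8 + $42 + $35 + $8 = $93
Subtract from budget:
$200 - $93 = $107

$107


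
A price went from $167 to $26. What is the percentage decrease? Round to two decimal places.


Find the absolute change:
|26 - 167| = 141
Divide by original and multiply by 100:
141 / 167 x 100 = 84.4311...% ≈ 84.43%

84.43%


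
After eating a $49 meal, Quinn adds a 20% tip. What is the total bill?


Calculate the tip:
20% of $49 = $9.80
Add tip to meal cost:
$49 + $9.80 = $58.80

$58.80


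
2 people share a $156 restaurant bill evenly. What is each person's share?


Total bill: $156
Number of people: 2
Each pays: $156 / 2 = $78

$78


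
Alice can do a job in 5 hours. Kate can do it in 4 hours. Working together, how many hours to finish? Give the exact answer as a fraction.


Alice's rate: 1/5 of the job per hour
Kate's rate: 1/4 of the job per hour
Combined rate: 1/5 + 1/4 = 9/20 per hour
Time = 1 / (9/20) = 20/9 hours (≈ 2.22 hours)

20/9 hours


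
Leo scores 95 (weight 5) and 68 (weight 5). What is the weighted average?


Weighted sum:
5 x 95 + 5 x 68 = 815
Total weight:
5 + 5 = 10
Weighted average:
815 / 10 = 81.5

81.5


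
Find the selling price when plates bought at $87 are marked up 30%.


Calculate the markup amount:
30% of $87 = $26.10
Add to cost:
$87 + $26.10 = $113.10

$113.10


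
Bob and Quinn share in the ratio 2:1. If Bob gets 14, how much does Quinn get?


Find the multiplier:
14 / 2 = 7
Apply to Quinn's share:
1 x 7 = 7

7


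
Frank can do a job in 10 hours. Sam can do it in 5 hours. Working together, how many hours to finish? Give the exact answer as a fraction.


Frank's rate: 1/10 of the job per hour
Sam's rate: 1/5 of the job per hour
Combined rate: 1/10 + 1/5 = 3/10 per hour
Time = 1 / (3/10) = 10/3 hours (≈ 3.33 hours)

10/3 hours


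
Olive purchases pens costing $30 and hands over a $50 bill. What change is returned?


Start with the amount paid:
$50
Subtract the price:
$50 - $30 = $20

$20


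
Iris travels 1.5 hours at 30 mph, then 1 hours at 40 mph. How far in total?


Leg 1 distance:
30 x 1.5 = 45 miles
Leg 2 distance:
40 x 1 = 40 miles
Total distance:
45 + 40 = 85 miles

85 miles


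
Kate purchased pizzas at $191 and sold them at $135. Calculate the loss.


Selling price = $135
Cost price = $191
Loss = cost price - selling price:
Loss = $191 - $135 = $56

$56


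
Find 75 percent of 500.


Convert percentage to decimal:
75% = 0.75
Multiply:
500 x 0.75 = 375

375


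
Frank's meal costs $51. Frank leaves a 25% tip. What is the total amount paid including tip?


Calculate the tip:
25% of $51 = $12.75
Add tip to meal cost:
$51 + $12.75 = $63.75

$63.75


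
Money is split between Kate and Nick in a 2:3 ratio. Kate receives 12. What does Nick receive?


Find the multiplier:
12 / 2 = 6
Apply to Nick's share:
3 x 6 = 18

18


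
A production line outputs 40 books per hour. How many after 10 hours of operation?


Production rate: 40 books per hour
Time: 10 hours
Total: 40 x 10 = 400 books

400 books


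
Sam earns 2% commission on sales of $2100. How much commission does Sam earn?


Convert rate to decimal:
2% = 0.02
Multiply by sales:
$2100 x 0.02 = $42

$42


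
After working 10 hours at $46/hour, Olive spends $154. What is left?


Calculate earnings:
10 x $46 = $460
Subtract spending:
$460 - $154 = $306

$306


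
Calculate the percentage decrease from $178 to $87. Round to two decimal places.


Find the absolute change:
|87 - 178| = 91
Divide by original and multiply by 100:
91 / 178 x 100 = 51.1235...% ≈ 51.12%

51.12%


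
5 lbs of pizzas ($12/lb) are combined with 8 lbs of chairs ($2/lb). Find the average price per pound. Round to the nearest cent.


Cost of pizzas:
5 x $12 = $60
Cost of chairs:
8 x $2 = $16
Total cost: $60 + $16 = $76
Total weight: 13 lbs
Average: $76 / 13 = $5.8461... ≈ $5.85/lb

$5.85/lb


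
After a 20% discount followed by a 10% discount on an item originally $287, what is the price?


First discount:
20% of $287 = $57.40
Price after first discount:
$287 - $57.40 = $229.60
Second discount:
10% of $229.60 = $22.96
Final price:
$229.60 - $22.96 = $206.64

$206.64


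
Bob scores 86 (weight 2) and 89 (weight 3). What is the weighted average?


Weighted sum:
2 x 86 + 3 x 89 = 439
Total weight:
2 + 3 = 5
Weighted average:
439 / 5 = 87.8

87.8


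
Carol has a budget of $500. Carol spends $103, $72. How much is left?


Add up expenses:
$103 + $72 = $175
Subtract from budget:
$500 - $175 = $325

$325


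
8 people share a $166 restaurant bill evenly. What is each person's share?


Total bill: $166
Number of people: 8
Each pays: $166 / 8 = $20.75

$20.75


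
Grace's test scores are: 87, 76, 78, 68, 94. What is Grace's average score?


Add the scores:
87 + 76 + 78 + 68 + 94 = 403
Divide by the number of tests:
403 / 5 = 80.6

80.6


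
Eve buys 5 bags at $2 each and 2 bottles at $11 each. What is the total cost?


Cost of bags:
5 x $2 = $10
Cost of bottles:
2 x $11 = $22
Add both:
$10 + $22 = $32

$32


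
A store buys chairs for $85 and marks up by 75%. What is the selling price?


Calculate the markup amount:
75% of $85 = $63.75
Add to cost:
$85 + $63.75 = $148.75

$148.75


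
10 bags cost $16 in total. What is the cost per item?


Total cost: $16
Number of items: 10
Unit price: $16 / 10 = $1.60

$1.60


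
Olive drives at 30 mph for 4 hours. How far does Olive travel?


Use the formula: distance = speed x time
Speed = 30 mph, Time = 4 hours
30 x 4 = 120 miles

120 miles


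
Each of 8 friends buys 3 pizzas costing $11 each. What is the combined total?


Cost per person:
3 x $11 = $33
Group total:
8 x $33 = $264

$264


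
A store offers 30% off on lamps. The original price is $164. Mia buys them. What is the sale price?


Calculate the discount amount:
30% of $164 = $49.20
Subtract from original:
$164 - $49.20 = $114.80

$114.80


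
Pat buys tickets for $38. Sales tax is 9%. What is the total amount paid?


Calculate the tax:
9% of $38 = $3.42
Add tax to price:
$38 + $3.42 = $41.42

$41.42


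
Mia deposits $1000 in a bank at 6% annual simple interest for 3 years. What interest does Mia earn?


Use the formula I = P x R x T / 100
P x R x T = 1000 x 6 x 3 = 18000
I = 18000 / 100 = $180

$180


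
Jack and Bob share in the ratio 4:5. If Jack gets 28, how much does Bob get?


Find the multiplier:
28 / 4 = 7
Apply to Bob's share:
5 x 7 = 35

35


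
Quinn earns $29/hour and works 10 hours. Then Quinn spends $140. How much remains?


Calculate earnings:
10 x $29 = $290
Subtract spending:
$290 - $140 = $150

$150


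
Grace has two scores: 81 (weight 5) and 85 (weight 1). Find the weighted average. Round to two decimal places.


Weighted sum:
5 x 81 + 1 x 85 = 490
Total weight:
5 + 1 = 6
Weighted average:
490 / 6 = 81.6666... ≈ 81.67

81.67


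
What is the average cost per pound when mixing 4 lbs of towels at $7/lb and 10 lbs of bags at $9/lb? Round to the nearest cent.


Cost of towels:
4 x $7 = $28
Cost of bags:
10 x $9 = $90
Total cost: $28 + $90 = $118
Total weight: 14 lbs
Average: $118 / 14 = $8.4285... ≈ $8.43/lb

$8.43/lb


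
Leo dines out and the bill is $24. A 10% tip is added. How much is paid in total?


Calculate the tip:
10% of $24 = $2.40
Add tip to meal cost:
$24 + $2.40 = $26.40

$26.40


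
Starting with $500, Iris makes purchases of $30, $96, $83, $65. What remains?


Add up expenses:
$30 + $96 + $83 + $65 = $274
Subtract from budget:
$500 - $274 = $226

$226


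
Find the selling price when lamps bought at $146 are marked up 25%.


Calculate the markup amount:
25% of $146 = $36.50
Add to cost:
$146 + $36.50 = $182.50

$182.50


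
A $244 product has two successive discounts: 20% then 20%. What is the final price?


First discount:
20% of $244 = $48.80
Price after first discount:
$244 - $48.80 = $195.20
Second discount:
20% of $195.20 = $39.04
Final price:
$195.20 - $39.04 = $156.16

$156.16


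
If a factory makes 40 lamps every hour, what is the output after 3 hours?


Production rate: 40 lamps per hour
Time: 3 hours
Total: 40 x 3 = 120 lamps

120 lamps


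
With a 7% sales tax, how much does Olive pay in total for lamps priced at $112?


Calculate the tax:
7% of $112 = $7.84
Add tax to price:
$112 + $7.84 = $119.84

$119.84


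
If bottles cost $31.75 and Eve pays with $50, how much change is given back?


Start with the amount paid:
$50
Subtract the price:
$50 - $31.75 = $18.25

$18.25


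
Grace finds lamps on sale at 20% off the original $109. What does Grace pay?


Calculate the discount amount:
20% of $109 = $21.80
Subtract from original:
$109 - $21.80 = $87.20

$87.20


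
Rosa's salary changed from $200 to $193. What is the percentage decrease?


Find the absolute change:
|193 - 200| = 7
Divide by original and multiply by 100:
7 / 200 x 100 = 3.5%

3.5%


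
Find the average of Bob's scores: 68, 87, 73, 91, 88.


Add the scores:
68 + 87 + 73 + 91 + 88 = 407
Divide by the number of tests:
407 / 5 = 81.4

81.4


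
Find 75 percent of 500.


Convert percentage to decimal:
75% = 0.75
Multiply:
500 x 0.75 = 375

375


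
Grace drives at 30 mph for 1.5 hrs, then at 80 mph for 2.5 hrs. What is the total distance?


Leg 1 distance:
30 x 1.5 = 45 miles
Leg 2 distance:
80 x 2.5 = 200 miles
Total distance:
45 + 200 = 245 miles

245 miles


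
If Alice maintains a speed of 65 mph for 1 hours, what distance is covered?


Use the formula: distance = speed x time
Speed = 65 mph, Time = 1 hours
65 x 1 = 65 miles

65 miles


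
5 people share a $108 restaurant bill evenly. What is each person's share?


Total bill: $108
Number of people: 5
Each pays: $108 / 5 = $21.60

$21.60


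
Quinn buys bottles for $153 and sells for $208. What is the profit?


Selling price = $208
Cost price = $153
Profit = selling price - cost price:
Profit = $208 - $153 = $55

$55


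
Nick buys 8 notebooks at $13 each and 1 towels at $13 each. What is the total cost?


Cost of notebooks:
8 x $13 = $104
Cost of towels:
1 x $13 = $13
Add both:
$104 + $13 = $117

$117


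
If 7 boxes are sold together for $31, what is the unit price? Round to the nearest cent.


Total cost: $31
Number of items: 7
Unit price: $31 / 7 = $4.4285... ≈ $4.43

$4.43


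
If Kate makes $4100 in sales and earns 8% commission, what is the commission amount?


Convert rate to decimal:
8% = 0.08
Multiply by sales:
$4100 x 0.08 = $328

$328


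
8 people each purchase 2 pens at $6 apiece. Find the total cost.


Cost per person:
2 x $6 = $12
Group total:
8 x $12 = $96

$96


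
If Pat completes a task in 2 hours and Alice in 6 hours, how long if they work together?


Pat's rate: 1/2 of the job per hour
Alice's rate: 1/6 of the job per hour
Combined rate: 1/2 + 1/6 = 2/3 per hour
Time = 1 / (2/3) = 3/2 = 1.5 hours

1.5 hours


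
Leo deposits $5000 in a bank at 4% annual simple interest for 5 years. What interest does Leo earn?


Use the formula I = P x R x T / 100
P x R x T = 5000 x 4 x 5 = 100000
I = 100000 / 100 = $1000

$1000


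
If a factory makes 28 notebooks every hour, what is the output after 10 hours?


Production rate: 28 notebooks per hour
Time: 10 hours
Total: 28 x 10 = 280 notebooks

280 notebooks


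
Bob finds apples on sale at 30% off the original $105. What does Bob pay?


Calculate the discount amount:
30% of $105 = $31.50
Subtract from original:
$105 - $31.50 = $73.50

$73.50


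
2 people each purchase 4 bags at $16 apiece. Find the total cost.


Cost per person:
4 x $16 = $64
Group total:
2 x $64 = $128

$128


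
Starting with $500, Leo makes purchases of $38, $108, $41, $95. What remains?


Add up expenses:
$38 + $108 + $41 + $95 = $282
Subtract from budget:
$500 - $282 = $218

$218


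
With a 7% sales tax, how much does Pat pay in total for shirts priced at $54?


Calculate the tax:
7% of $54 = $3.78
Add tax to price:
$54 + $3.78 = $57.78

$57.78


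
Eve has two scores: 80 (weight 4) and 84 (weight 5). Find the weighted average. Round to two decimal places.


Weighted sum:
4 x 80 + 5 x 84 = 740
Total weight:
4 + 5 = 9
Weighted average:
740 / 9 = 82.2222... ≈ 82.22

82.22


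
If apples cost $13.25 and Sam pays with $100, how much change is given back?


Start with the amount paid:
$100
Subtract the price:
$100 - $13.25 = $86.75

$86.75


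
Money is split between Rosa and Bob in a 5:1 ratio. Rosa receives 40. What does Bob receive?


Find the multiplier:
40 / 5 = 8
Apply to Bob's share:
1 x 8 = 8

8


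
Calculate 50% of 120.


Convert percentage to decimal:
50% = 0.5
Multiply:
120 x 0.5 = 60

60


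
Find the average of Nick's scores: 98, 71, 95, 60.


Add the scores:
98 + 71 + 95 + 60 = 324
Divide by the number of tests:
324 / 4 = 81

81


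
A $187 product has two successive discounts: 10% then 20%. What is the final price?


First discount:
10% of $187 = $18.70
Price after first discount:
$187 - $18.70 = $168.30
Second discount:
20% of $168.30 = $33.66
Final price:
$168.30 - $33.66 = $134.64

$134.64


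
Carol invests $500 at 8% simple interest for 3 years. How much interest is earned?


Use the formula I = P x R x T / 100
P x R x T = 500 x 8 x 3 = 12000
I = 12000 / 100 = $120

$120


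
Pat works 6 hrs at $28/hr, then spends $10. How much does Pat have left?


Calculate earnings:
6 x $28 = $168
Subtract spending:
$168 - $10 = $158

$158


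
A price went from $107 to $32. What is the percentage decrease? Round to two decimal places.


Find the absolute change:
|32 - 107| = 75
Divide by original and multiply by 100:
75 / 107 x 100 = 70.0934...% ≈ 70.09%

70.09%


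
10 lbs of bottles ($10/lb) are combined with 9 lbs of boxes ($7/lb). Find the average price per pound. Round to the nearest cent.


Cost of bottles:
10 x $10 = $100
Cost of boxes:
9 x $7 = $63
Total cost: $100 + $63 = $163
Total weight: 19 lbs
Average: $163 / 19 = $8.5789... ≈ $8.58/lb

$8.58/lb


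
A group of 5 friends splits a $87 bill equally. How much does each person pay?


Total bill: $87
Number of people: 5
Each pays: $87 / 5 = $17.40

$17.40


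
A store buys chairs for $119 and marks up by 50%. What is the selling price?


Calculate the markup amount:
50% of $119 = $59.50
Add to cost:
$119 + $59.50 = $178.50

$178.50


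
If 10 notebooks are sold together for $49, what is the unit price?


Total cost: $49
Number of items: 10
Unit price: $49 / 10 = $4.90

$4.90


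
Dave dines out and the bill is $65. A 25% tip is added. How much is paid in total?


Calculate the tip:
25% of $65 = $16.25
Add tip to meal cost:
$65 + $16.25 = $81.25

$81.25


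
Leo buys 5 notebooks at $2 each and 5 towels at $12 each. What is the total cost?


Cost of notebooks:
5 x $2 = $10
Cost of towels:
5 x $12 = $60
Add both:
$10 + $60 = $70

$70


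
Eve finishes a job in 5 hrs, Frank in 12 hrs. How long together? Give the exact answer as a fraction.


Eve's rate: 1/5 of the job per hour
Frank's rate: 1/12 of the job per hour
Combined rate: 1/5 + 1/12 = 17/60 per hour
Time = 1 / (17/60) = 60/17 hours (≈ 3.53 hours)

60/17 hours


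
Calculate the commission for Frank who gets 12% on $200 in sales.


Convert rate to decimal:
12% = 0.12
Multiply by sales:
$200 x 0.12 = $24

$24


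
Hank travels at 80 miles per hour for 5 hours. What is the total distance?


Use the formula: distance = speed x time
Speed = 80 mph, Time = 5 hours
80 x 5 = 400 miles

400 miles


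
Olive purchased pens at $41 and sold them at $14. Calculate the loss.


Selling price = $14
Cost price = $41
Loss = cost price - selling price:
Loss = $41 - $14 = $27

$27


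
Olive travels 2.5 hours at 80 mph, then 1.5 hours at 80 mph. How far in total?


Leg 1 distance:
80 x 2.5 = 200 miles
Leg 2 distance:
80 x 1.5 = 120 miles
Total distance:
200 + 120 = 320 miles

320 miles


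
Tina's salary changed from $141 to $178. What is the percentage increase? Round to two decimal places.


Find the absolute change:
|178 - 141| = 37
Divide by original and multiply by 100:
37 / 141 x 100 = 26.2411...% ≈ 26.24%

26.24%


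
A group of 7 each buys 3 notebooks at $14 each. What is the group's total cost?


Cost per person:
3 x $14 = $42
Group total:
7 x $42 = $294

$294


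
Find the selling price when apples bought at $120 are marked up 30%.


Calculate the markup amount:
30% of $120 = $36
Add to cost:
$120 + $36 = $156

$156


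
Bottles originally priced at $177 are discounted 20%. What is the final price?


Calculate the discount amount:
20% of $177 = $35.40
Subtract from original:
$177 - $35.40 = $141.60

$141.60


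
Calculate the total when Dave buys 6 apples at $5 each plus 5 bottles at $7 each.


Cost of apples:
6 x $5 = $30
Cost of bottles:
5 x $7 = $35
Add both:
$30 + $35 = $65

$65


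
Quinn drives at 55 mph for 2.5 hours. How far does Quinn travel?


Use the formula: distance = speed x time
Speed = 55 mph, Time = 2.5 hours
55 x 2.5 = 137.5 miles

137.5 miles


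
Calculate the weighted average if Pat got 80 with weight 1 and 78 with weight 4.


Weighted sum:
1 x 80 + 4 x 78 = 392
Total weight:
1 + 4 = 5
Weighted average:
392 / 5 = 78.4

78.4


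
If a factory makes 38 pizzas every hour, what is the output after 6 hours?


Production rate: 38 pizzas per hour
Time: 6 hours
Total: 38 x 6 = 228 pizzas

228 pizzas


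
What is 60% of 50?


Convert percentage to decimal:
60% = 0.6
Multiply:
50 x 0.6 = 30

30


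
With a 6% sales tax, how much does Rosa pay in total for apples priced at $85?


Calculate the tax:
6% of $85 = $5.10
Add tax to price:
$85 + $5.10 = $90.10

$90.10


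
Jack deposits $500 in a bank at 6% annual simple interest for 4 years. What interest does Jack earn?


Use the formula I = P x R x T / 100
P x R x T = 500 x 6 x 4 = 12000
I = 12000 / 100 = $120

$120
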